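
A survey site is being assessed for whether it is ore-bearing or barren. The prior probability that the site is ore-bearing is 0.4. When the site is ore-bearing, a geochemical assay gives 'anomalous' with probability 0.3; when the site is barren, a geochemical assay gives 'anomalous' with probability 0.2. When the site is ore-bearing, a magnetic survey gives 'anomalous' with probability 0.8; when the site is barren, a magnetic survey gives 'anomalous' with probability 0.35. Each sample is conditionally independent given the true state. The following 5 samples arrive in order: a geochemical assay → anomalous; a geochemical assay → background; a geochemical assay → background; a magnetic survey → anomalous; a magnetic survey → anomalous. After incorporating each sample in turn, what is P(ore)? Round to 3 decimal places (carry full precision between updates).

After a geochemical assay='anomalous': P(ore) = 0.3·0.4000 / (0.3·0.4000 + 0.2·0.6000) ≈ 0.5000
After a geochemical assay='background': P(ore) = 0.7·0.5000 / (0.7·0.5000 + 0.8·0.5000) ≈ 0.4667
After a geochemical assay='background': P(ore) = 0.7·0.4667 / (0.7·0.4667 + 0.8·0.5333) ≈ 0.4336
After a magnetic survey='anomalous': P(ore) = 0.8·0.4336 / (0.8·0.4336 + 0.35·0.5664) ≈ 0.6364
After a magnetic survey='anomalous': P(ore) = 0.8·0.6364 / (0.8·0.6364 + 0.35·0.3636) ≈ 0.8000

0.800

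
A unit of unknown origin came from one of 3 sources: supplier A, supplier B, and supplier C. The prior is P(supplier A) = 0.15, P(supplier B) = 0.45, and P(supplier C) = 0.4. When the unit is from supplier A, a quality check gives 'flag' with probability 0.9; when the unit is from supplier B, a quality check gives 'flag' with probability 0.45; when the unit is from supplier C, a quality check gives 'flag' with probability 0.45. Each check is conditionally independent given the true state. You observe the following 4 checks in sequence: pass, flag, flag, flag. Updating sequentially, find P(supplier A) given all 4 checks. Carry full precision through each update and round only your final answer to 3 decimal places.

0.204

After 'pass': normaliser = 0.1·0.1500 + 0.55·0.4500 + 0.55·0.4000; P(supplier A) ≈ 0.0311, P(supplier B) ≈ 0.5130, P(supplier C) ≈ 0.4560
After 'flag': normaliser = 0.9·0.0311 + 0.45·0.5130 + 0.45·0.4560; P(supplier A) ≈ 0.0603, P(supplier B) ≈ 0.4975, P(supplier C) ≈ 0.4422
After 'flag': normaliser = 0.9·0.0603 + 0.45·0.4975 + 0.45·0.4422; P(supplier A) ≈ 0.1137, P(supplier B) ≈ 0.4692, P(supplier C) ≈ 0.4171
After 'flag': normaliser = 0.9·0.1137 + 0.45·0.4692 + 0.45·0.4171; P(supplier A) ≈ 0.2043, P(supplier B) ≈ 0.4213, P(supplier C) ≈ 0.3745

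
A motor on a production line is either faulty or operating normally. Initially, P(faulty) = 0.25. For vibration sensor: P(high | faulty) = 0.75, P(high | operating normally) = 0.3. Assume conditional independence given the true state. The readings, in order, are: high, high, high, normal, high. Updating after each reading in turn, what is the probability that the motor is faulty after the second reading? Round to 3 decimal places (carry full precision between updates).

After 'high': P(faulty) = 0.75·0.2500 / (0.75·0.2500 + 0.3·0.7500) ≈ 0.4545
After 'high': P(faulty) = 0.75·0.4545 / (0.75·0.4545 + 0.3·0.5455) ≈ 0.6757

0.676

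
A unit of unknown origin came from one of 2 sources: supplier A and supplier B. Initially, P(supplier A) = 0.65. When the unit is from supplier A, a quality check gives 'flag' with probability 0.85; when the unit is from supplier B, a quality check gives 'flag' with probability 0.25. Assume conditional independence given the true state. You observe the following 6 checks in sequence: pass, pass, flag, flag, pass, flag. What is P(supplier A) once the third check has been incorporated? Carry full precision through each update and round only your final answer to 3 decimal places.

0.202

After 'pass': P(supplier A) = 0.15·0.6500 / (0.15·0.6500 + 0.75·0.3500) ≈ 0.2708
After 'pass': P(supplier A) = 0.15·0.2708 / (0.15·0.2708 + 0.75·0.7292) ≈ 0.0691
After 'flag': P(supplier A) = 0.85·0.0691 / (0.85·0.0691 + 0.25·0.9309) ≈ 0.2016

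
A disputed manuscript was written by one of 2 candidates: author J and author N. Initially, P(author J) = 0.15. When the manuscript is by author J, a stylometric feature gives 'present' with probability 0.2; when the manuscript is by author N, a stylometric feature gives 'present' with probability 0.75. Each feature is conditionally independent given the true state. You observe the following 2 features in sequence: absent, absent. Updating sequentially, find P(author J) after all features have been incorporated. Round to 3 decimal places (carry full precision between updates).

0.644

After 'absent': P(author J) = 0.8·0.1500 / (0.8·0.1500 + 0.25·0.8500) ≈ 0.3609
After 'absent': P(author J) = 0.8·0.3609 / (0.8·0.3609 + 0.25·0.6391) ≈ 0.6438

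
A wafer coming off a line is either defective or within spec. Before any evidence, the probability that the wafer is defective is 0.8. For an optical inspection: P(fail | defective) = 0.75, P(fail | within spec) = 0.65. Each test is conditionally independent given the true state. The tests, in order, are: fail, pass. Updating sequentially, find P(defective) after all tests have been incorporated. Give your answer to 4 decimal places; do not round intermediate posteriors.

0.7673

Apply Bayes' rule sequentially, carrying P(defective) forward.
After 'fail': P(defective) = 0.75·0.8000 / (0.75·0.8000 + 0.65·0.2000) ≈ 0.8219
After 'pass': P(defective) = 0.25·0.8219 / (0.25·0.8219 + 0.35·0.1781) ≈ 0.7673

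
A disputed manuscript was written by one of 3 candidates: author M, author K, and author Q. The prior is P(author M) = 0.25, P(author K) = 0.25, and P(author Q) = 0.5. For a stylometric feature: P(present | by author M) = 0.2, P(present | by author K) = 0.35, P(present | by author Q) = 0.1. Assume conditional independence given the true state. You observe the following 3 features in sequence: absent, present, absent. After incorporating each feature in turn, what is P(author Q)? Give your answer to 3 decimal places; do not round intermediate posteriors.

After 'absent': normaliser = 0.8·0.2500 + 0.65·0.2500 + 0.9·0.5000; P(author M) ≈ 0.2462, P(author K) ≈ 0.2000, P(author Q) ≈ 0.5538
After 'present': normaliser = 0.2·0.2462 + 0.35·0.2000 + 0.1·0.5538; P(author M) ≈ 0.2819, P(author K) ≈ 0.4009, P(author Q) ≈ 0.3172
After 'absent': normaliser = 0.8·0.2819 + 0.65·0.4009 + 0.9·0.3172; P(author M) ≈ 0.2923, P(author K) ≈ 0.3377, P(author Q) ≈ 0.3700

0.370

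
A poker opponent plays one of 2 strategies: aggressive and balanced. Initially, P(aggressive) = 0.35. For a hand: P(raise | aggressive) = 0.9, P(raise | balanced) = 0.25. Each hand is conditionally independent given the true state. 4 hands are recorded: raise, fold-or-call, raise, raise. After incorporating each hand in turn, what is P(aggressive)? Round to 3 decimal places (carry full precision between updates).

0.770

Each posterior becomes the prior for the next update.
After 'raise': P(aggressive) = 0.9·0.3500 / (0.9·0.3500 + 0.25·0.6500) ≈ 0.6597
After 'fold-or-call': P(aggressive) = 0.1·0.6597 / (0.1·0.6597 + 0.75·0.3403) ≈ 0.2054
After 'raise': P(aggressive) = 0.9·0.2054 / (0.9·0.2054 + 0.25·0.7946) ≈ 0.4820
After 'raise': P(aggressive) = 0.9·0.4820 / (0.9·0.4820 + 0.25·0.5180) ≈ 0.7701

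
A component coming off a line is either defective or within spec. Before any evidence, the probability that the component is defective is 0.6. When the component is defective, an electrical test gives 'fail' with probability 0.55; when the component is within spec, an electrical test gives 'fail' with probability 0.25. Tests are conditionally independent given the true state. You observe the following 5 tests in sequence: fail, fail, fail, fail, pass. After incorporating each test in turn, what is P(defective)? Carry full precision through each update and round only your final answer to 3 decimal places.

0.955

After 'fail': P(defective) = 0.55·0.6000 / (0.55·0.6000 + 0.25·0.4000) ≈ 0.7674
After 'fail': P(defective) = 0.55·0.7674 / (0.55·0.7674 + 0.25·0.2326) ≈ 0.8789
After 'fail': P(defective) = 0.55·0.8789 / (0.55·0.8789 + 0.25·0.1211) ≈ 0.9411
After 'fail': P(defective) = 0.55·0.9411 / (0.55·0.9411 + 0.25·0.0589) ≈ 0.9723
After 'pass': P(defective) = 0.45·0.9723 / (0.45·0.9723 + 0.75·0.0277) ≈ 0.9547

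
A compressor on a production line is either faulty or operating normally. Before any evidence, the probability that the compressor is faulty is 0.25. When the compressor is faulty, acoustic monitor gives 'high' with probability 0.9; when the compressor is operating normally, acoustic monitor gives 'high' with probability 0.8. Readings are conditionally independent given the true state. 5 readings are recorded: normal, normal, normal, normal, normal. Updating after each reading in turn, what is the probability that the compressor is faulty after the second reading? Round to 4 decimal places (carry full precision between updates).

After 'normal': P(faulty) = 0.1·0.2500 / (0.1·0.2500 + 0.2·0.7500) ≈ 0.1429
After 'normal': P(faulty) = 0.1·0.1429 / (0.1·0.1429 + 0.2·0.8571) ≈ 0.0769

0.0769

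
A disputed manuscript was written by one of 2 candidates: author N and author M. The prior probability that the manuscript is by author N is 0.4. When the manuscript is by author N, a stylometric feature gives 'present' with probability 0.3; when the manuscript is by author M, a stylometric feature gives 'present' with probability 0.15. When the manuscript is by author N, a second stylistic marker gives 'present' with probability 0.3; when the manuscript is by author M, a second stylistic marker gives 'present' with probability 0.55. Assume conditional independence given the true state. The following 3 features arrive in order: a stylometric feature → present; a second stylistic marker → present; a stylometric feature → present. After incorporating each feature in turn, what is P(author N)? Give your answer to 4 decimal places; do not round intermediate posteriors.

0.5926

After a stylometric feature='present': P(author N) = 0.3·0.4000 / (0.3·0.4000 + 0.15·0.6000) ≈ 0.5714
After a second stylistic marker='present': P(author N) = 0.3·0.5714 / (0.3·0.5714 + 0.55·0.4286) ≈ 0.4211
After a stylometric feature='present': P(author N) = 0.3·0.4211 / (0.3·0.4211 + 0.15·0.5789) ≈ 0.5926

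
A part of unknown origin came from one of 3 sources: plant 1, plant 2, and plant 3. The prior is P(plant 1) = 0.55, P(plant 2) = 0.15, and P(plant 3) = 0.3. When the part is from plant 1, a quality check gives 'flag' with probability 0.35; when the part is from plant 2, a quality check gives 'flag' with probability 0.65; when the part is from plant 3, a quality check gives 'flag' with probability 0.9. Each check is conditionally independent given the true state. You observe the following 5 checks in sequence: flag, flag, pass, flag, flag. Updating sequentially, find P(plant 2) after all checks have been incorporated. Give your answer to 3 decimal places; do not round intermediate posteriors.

0.272

After 'flag': normaliser = 0.35·0.5500 + 0.65·0.1500 + 0.9·0.3000; P(plant 1) ≈ 0.3438, P(plant 2) ≈ 0.1741, P(plant 3) ≈ 0.4821
After 'flag': normaliser = 0.35·0.3438 + 0.65·0.1741 + 0.9·0.4821; P(plant 1) ≈ 0.1803, P(plant 2) ≈ 0.1696, P(plant 3) ≈ 0.6502
After 'pass': normaliser = 0.65·0.1803 + 0.35·0.1696 + 0.1·0.6502; P(plant 1) ≈ 0.4851, P(plant 2) ≈ 0.2457, P(plant 3) ≈ 0.2692
After 'flag': normaliser = 0.35·0.4851 + 0.65·0.2457 + 0.9·0.2692; P(plant 1) ≈ 0.2970, P(plant 2) ≈ 0.2793, P(plant 3) ≈ 0.4237
After 'flag': normaliser = 0.35·0.2970 + 0.65·0.2793 + 0.9·0.4237; P(plant 1) ≈ 0.1559, P(plant 2) ≈ 0.2723, P(plant 3) ≈ 0.5719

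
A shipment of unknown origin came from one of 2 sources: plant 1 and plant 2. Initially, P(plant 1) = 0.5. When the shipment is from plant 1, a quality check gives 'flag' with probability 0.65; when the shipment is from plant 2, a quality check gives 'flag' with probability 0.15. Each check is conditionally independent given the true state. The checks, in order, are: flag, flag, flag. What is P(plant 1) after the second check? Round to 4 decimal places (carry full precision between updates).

0.9494

After 'flag': P(plant 1) = 0.65·0.5000 / (0.65·0.5000 + 0.15·0.5000) ≈ 0.8125
After 'flag': P(plant 1) = 0.65·0.8125 / (0.65·0.8125 + 0.15·0.1875) ≈ 0.9494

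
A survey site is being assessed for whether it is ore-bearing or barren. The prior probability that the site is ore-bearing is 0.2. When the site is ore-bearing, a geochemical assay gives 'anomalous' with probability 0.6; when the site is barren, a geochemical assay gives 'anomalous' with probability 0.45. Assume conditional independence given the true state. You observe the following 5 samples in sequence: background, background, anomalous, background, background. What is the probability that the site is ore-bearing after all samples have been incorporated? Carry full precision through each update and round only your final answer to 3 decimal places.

0.085

Apply Bayes' rule sequentially, carrying P(ore) forward.
After 'background': P(ore) = 0.4·0.2000 / (0.4·0.2000 + 0.55·0.8000) ≈ 0.1538
After 'background': P(ore) = 0.4·0.1538 / (0.4·0.1538 + 0.55·0.8462) ≈ 0.1168
After 'anomalous': P(ore) = 0.6·0.1168 / (0.6·0.1168 + 0.45·0.8832) ≈ 0.1499
After 'background': P(ore) = 0.4·0.1499 / (0.4·0.1499 + 0.55·0.8501) ≈ 0.1137
After 'background': P(ore) = 0.4·0.1137 / (0.4·0.1137 + 0.55·0.8863) ≈ 0.0853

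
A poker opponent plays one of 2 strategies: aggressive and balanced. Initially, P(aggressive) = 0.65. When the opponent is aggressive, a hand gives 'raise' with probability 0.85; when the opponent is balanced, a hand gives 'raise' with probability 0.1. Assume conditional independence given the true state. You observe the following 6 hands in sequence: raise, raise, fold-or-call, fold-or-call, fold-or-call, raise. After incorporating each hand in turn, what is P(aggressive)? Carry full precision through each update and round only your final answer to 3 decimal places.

0.841

After 'raise': P(aggressive) = 0.85·0.6500 / (0.85·0.6500 + 0.1·0.3500) ≈ 0.9404
After 'raise': P(aggressive) = 0.85·0.9404 / (0.85·0.9404 + 0.1·0.0596) ≈ 0.9926
After 'fold-or-call': P(aggressive) = 0.15·0.9926 / (0.15·0.9926 + 0.9·0.0074) ≈ 0.9572
After 'fold-or-call': P(aggressive) = 0.15·0.9572 / (0.15·0.9572 + 0.9·0.0428) ≈ 0.7885
After 'fold-or-call': P(aggressive) = 0.15·0.7885 / (0.15·0.7885 + 0.9·0.2115) ≈ 0.3832
After 'raise': P(aggressive) = 0.85·0.3832 / (0.85·0.3832 + 0.1·0.6168) ≈ 0.8408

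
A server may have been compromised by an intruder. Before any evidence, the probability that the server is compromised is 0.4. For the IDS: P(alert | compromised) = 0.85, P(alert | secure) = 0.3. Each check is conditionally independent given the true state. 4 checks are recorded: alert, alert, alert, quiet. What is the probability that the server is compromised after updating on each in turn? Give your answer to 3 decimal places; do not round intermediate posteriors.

0.765

After 'alert': P(compromised) = 0.85·0.4000 / (0.85·0.4000 + 0.3·0.6000) ≈ 0.6538
After 'alert': P(compromised) = 0.85·0.6538 / (0.85·0.6538 + 0.3·0.3462) ≈ 0.8426
After 'alert': P(compromised) = 0.85·0.8426 / (0.85·0.8426 + 0.3·0.1574) ≈ 0.9381
After 'quiet': P(compromised) = 0.15·0.9381 / (0.15·0.9381 + 0.7·0.0619) ≈ 0.7647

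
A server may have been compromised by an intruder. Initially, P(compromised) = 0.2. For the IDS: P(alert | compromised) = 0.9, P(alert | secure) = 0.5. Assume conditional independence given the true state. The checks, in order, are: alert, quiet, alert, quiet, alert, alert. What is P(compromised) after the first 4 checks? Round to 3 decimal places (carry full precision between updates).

Apply Bayes' rule sequentially, carrying P(compromised) forward.
After 'alert': P(compromised) = 0.9·0.2000 / (0.9·0.2000 + 0.5·0.8000) ≈ 0.3103
After 'quiet': P(compromised) = 0.1·0.3103 / (0.1·0.3103 + 0.5·0.6897) ≈ 0.0826
After 'alert': P(compromised) = 0.9·0.0826 / (0.9·0.0826 + 0.5·0.9174) ≈ 0.1394
After 'quiet': P(compromised) = 0.1·0.1394 / (0.1·0.1394 + 0.5·0.8606) ≈ 0.0314

0.031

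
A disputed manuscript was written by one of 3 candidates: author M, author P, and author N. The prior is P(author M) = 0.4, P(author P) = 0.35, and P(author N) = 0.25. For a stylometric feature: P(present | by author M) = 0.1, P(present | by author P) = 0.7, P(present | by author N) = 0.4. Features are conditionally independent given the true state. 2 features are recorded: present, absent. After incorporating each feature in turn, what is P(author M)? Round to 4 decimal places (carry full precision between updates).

0.2124

After 'present': normaliser = 0.1·0.4000 + 0.7·0.3500 + 0.4·0.2500; P(author M) ≈ 0.1039, P(author P) ≈ 0.6364, P(author N) ≈ 0.2597
After 'absent': normaliser = 0.9·0.1039 + 0.3·0.6364 + 0.6·0.2597; P(author M) ≈ 0.2124, P(author P) ≈ 0.4336, P(author N) ≈ 0.3540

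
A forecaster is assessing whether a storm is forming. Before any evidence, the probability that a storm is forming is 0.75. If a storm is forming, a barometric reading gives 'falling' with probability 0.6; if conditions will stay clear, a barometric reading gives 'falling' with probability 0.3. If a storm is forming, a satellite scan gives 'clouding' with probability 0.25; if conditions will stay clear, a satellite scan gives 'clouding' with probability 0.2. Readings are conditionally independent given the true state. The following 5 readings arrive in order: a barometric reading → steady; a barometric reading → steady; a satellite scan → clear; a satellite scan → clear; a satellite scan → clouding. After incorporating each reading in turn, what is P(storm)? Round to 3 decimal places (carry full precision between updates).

0.518

After a barometric reading='steady': P(storm) = 0.4·0.7500 / (0.4·0.7500 + 0.7·0.2500) ≈ 0.6316
After a barometric reading='steady': P(storm) = 0.4·0.6316 / (0.4·0.6316 + 0.7·0.3684) ≈ 0.4948
After a satellite scan='clear': P(storm) = 0.75·0.4948 / (0.75·0.4948 + 0.8·0.5052) ≈ 0.4787
After a satellite scan='clear': P(storm) = 0.75·0.4787 / (0.75·0.4787 + 0.8·0.5213) ≈ 0.4626
After a satellite scan='clouding': P(storm) = 0.25·0.4626 / (0.25·0.4626 + 0.2·0.5374) ≈ 0.5184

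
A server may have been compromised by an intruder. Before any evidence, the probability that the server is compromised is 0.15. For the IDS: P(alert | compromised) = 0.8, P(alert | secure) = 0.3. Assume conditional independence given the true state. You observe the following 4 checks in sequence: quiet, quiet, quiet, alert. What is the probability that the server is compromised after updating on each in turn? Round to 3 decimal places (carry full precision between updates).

0.011

After 'quiet': P(compromised) = 0.2·0.1500 / (0.2·0.1500 + 0.7·0.8500) ≈ 0.0480
After 'quiet': P(compromised) = 0.2·0.0480 / (0.2·0.0480 + 0.7·0.9520) ≈ 0.0142
After 'quiet': P(compromised) = 0.2·0.0142 / (0.2·0.0142 + 0.7·0.9858) ≈ 0.0041
After 'alert': P(compromised) = 0.8·0.0041 / (0.8·0.0041 + 0.3·0.9959) ≈ 0.0109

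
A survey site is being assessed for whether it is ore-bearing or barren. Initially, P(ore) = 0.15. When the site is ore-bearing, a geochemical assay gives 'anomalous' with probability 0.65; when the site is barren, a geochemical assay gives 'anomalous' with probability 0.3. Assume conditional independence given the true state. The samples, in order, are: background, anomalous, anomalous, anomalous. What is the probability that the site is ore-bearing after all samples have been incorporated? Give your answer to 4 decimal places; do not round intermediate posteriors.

0.4730

Apply Bayes' rule sequentially, carrying P(ore) forward.
After 'background': P(ore) = 0.35·0.1500 / (0.35·0.1500 + 0.7·0.8500) ≈ 0.0811
After 'anomalous': P(ore) = 0.65·0.0811 / (0.65·0.0811 + 0.3·0.9189) ≈ 0.1605
After 'anomalous': P(ore) = 0.65·0.1605 / (0.65·0.1605 + 0.3·0.8395) ≈ 0.2929
After 'anomalous': P(ore) = 0.65·0.2929 / (0.65·0.2929 + 0.3·0.7071) ≈ 0.4730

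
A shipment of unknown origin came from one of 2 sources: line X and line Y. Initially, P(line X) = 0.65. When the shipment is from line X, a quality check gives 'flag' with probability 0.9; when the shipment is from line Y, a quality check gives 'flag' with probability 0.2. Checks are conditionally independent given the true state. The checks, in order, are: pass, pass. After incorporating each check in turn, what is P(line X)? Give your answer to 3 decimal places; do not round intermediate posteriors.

Apply Bayes' rule sequentially, carrying P(line X) forward.
After 'pass': P(line X) = 0.1·0.6500 / (0.1·0.6500 + 0.8·0.3500) ≈ 0.1884
After 'pass': P(line X) = 0.1·0.1884 / (0.1·0.1884 + 0.8·0.8116) ≈ 0.0282

0.028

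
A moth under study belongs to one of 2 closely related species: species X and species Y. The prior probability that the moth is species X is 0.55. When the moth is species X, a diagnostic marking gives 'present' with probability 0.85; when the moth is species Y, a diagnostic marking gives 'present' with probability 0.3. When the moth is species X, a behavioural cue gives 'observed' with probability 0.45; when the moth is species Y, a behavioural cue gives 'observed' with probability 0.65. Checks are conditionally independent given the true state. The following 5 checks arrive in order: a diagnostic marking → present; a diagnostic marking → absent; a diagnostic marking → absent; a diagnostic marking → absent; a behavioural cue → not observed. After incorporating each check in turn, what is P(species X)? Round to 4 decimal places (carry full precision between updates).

After a diagnostic marking='present': P(species X) = 0.85·0.5500 / (0.85·0.5500 + 0.3·0.4500) ≈ 0.7759
After a diagnostic marking='absent': P(species X) = 0.15·0.7759 / (0.15·0.7759 + 0.7·0.2241) ≈ 0.4260
After a diagnostic marking='absent': P(species X) = 0.15·0.4260 / (0.15·0.4260 + 0.7·0.5740) ≈ 0.1372
After a diagnostic marking='absent': P(species X) = 0.15·0.1372 / (0.15·0.1372 + 0.7·0.8628) ≈ 0.0330
After a behavioural cue='not observed': P(species X) = 0.55·0.0330 / (0.55·0.0330 + 0.35·0.9670) ≈ 0.0508

0.0508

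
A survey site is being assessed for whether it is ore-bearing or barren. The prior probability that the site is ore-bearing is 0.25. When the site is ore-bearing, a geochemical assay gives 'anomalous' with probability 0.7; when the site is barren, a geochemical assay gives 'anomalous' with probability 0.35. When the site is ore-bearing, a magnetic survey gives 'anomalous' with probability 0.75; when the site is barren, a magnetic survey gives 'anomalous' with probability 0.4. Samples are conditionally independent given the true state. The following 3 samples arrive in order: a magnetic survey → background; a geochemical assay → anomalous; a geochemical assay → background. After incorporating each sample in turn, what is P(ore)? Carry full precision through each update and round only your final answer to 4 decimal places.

0.1136

After a magnetic survey='background': P(ore) = 0.25·0.2500 / (0.25·0.2500 + 0.6·0.7500) ≈ 0.1220
After a geochemical assay='anomalous': P(ore) = 0.7·0.1220 / (0.7·0.1220 + 0.35·0.8780) ≈ 0.2174
After a geochemical assay='background': P(ore) = 0.3·0.2174 / (0.3·0.2174 + 0.65·0.7826) ≈ 0.1136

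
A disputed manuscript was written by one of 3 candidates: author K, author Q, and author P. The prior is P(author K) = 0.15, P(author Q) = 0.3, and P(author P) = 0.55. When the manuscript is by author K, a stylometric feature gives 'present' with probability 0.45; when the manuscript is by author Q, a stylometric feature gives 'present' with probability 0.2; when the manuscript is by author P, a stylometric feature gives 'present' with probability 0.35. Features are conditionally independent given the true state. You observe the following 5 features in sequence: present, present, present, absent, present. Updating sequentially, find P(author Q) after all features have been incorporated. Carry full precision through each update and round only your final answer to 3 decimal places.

After 'present': normaliser = 0.45·0.1500 + 0.2·0.3000 + 0.35·0.5500; P(author K) ≈ 0.2109, P(author Q) ≈ 0.1875, P(author P) ≈ 0.6016
After 'present': normaliser = 0.45·0.2109 + 0.2·0.1875 + 0.35·0.6016; P(author K) ≈ 0.2768, P(author Q) ≈ 0.1093, P(author P) ≈ 0.6139
After 'present': normaliser = 0.45·0.2768 + 0.2·0.1093 + 0.35·0.6139; P(author K) ≈ 0.3447, P(author Q) ≈ 0.0605, P(author P) ≈ 0.5947
After 'absent': normaliser = 0.55·0.3447 + 0.8·0.0605 + 0.65·0.5947; P(author K) ≈ 0.3036, P(author Q) ≈ 0.0775, P(author P) ≈ 0.6189
After 'present': normaliser = 0.45·0.3036 + 0.2·0.0775 + 0.35·0.6189; P(author K) ≈ 0.3705, P(author Q) ≈ 0.0421, P(author P) ≈ 0.5875

0.042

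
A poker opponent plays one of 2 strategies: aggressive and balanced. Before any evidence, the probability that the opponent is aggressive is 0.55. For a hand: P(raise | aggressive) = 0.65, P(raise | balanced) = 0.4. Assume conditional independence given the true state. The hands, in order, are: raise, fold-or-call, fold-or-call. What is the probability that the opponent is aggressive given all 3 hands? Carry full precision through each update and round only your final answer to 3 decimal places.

0.403

After 'raise': P(aggressive) = 0.65·0.5500 / (0.65·0.5500 + 0.4·0.4500) ≈ 0.6651
After 'fold-or-call': P(aggressive) = 0.35·0.6651 / (0.35·0.6651 + 0.6·0.3349) ≈ 0.5367
After 'fold-or-call': P(aggressive) = 0.35·0.5367 / (0.35·0.5367 + 0.6·0.4633) ≈ 0.4033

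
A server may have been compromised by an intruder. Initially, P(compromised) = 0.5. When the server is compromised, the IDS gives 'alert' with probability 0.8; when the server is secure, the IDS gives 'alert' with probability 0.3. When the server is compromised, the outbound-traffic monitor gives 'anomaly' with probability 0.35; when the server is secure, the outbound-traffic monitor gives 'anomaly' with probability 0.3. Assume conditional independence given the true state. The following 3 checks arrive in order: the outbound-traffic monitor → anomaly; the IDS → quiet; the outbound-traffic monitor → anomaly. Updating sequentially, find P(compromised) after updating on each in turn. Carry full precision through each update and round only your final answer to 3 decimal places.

0.280

After the outbound-traffic monitor='anomaly': P(compromised) = 0.35·0.5000 / (0.35·0.5000 + 0.3·0.5000) ≈ 0.5385
After the IDS='quiet': P(compromised) = 0.2·0.5385 / (0.2·0.5385 + 0.7·0.4615) ≈ 0.2500
After the outbound-traffic monitor='anomaly': P(compromised) = 0.35·0.2500 / (0.35·0.2500 + 0.3·0.7500) ≈ 0.2800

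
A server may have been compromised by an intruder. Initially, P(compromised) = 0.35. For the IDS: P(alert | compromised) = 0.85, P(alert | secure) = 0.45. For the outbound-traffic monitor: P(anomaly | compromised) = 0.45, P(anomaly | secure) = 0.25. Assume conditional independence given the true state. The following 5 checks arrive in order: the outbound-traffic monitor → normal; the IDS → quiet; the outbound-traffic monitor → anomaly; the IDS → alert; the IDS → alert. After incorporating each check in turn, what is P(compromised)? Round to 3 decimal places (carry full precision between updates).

0.409

After the outbound-traffic monitor='normal': P(compromised) = 0.55·0.3500 / (0.55·0.3500 + 0.75·0.6500) ≈ 0.2831
After the IDS='quiet': P(compromised) = 0.15·0.2831 / (0.15·0.2831 + 0.55·0.7169) ≈ 0.0972
After the outbound-traffic monitor='anomaly': P(compromised) = 0.45·0.0972 / (0.45·0.0972 + 0.25·0.9028) ≈ 0.1624
After the IDS='alert': P(compromised) = 0.85·0.1624 / (0.85·0.1624 + 0.45·0.8376) ≈ 0.2680
After the IDS='alert': P(compromised) = 0.85·0.2680 / (0.85·0.2680 + 0.45·0.7320) ≈ 0.4089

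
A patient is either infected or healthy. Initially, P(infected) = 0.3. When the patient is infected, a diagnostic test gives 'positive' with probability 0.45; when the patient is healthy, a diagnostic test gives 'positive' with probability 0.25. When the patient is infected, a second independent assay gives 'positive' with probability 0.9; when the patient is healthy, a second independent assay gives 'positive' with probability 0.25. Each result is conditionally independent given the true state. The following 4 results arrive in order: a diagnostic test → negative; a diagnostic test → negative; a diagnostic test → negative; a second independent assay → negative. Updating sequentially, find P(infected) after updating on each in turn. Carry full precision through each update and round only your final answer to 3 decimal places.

0.022

After a diagnostic test='negative': P(infected) = 0.55·0.3000 / (0.55·0.3000 + 0.75·0.7000) ≈ 0.2391
After a diagnostic test='negative': P(infected) = 0.55·0.2391 / (0.55·0.2391 + 0.75·0.7609) ≈ 0.1873
After a diagnostic test='negative': P(infected) = 0.55·0.1873 / (0.55·0.1873 + 0.75·0.8127) ≈ 0.1446
After a second independent assay='negative': P(infected) = 0.1·0.1446 / (0.1·0.1446 + 0.75·0.8554) ≈ 0.0220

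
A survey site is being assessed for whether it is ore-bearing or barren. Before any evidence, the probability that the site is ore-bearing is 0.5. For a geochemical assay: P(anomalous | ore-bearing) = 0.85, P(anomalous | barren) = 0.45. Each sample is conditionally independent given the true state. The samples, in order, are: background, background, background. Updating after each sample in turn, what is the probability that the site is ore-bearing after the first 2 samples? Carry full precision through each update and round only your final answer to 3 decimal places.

Each posterior becomes the prior for the next update.
After 'background': P(ore) = 0.15·0.5000 / (0.15·0.5000 + 0.55·0.5000) ≈ 0.2143
After 'background': P(ore) = 0.15·0.2143 / (0.15·0.2143 + 0.55·0.7857) ≈ 0.0692

0.069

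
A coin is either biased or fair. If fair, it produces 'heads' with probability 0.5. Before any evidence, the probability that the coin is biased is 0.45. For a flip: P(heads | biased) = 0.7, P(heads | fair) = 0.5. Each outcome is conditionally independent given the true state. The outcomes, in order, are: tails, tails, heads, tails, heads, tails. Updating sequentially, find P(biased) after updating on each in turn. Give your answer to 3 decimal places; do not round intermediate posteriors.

After 'tails': P(biased) = 0.3·0.4500 / (0.3·0.4500 + 0.5·0.5500) ≈ 0.3293
After 'tails': P(biased) = 0.3·0.3293 / (0.3·0.3293 + 0.5·0.6707) ≈ 0.2275
After 'heads': P(biased) = 0.7·0.2275 / (0.7·0.2275 + 0.5·0.7725) ≈ 0.2920
After 'tails': P(biased) = 0.3·0.2920 / (0.3·0.2920 + 0.5·0.7080) ≈ 0.1983
After 'heads': P(biased) = 0.7·0.1983 / (0.7·0.1983 + 0.5·0.8017) ≈ 0.2573
After 'tails': P(biased) = 0.3·0.2573 / (0.3·0.2573 + 0.5·0.7427) ≈ 0.1721

0.172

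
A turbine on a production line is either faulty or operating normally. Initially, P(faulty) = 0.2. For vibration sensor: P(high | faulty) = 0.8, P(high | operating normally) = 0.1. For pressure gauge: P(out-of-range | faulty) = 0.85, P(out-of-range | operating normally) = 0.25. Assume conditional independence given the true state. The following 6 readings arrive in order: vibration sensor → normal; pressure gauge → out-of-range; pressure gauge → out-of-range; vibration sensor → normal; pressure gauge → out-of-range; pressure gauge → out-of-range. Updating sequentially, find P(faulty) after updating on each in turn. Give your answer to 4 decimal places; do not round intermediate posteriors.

0.6226

Apply Bayes' rule sequentially, carrying P(faulty) forward.
After vibration sensor='normal': P(faulty) = 0.2·0.2000 / (0.2·0.2000 + 0.9·0.8000) ≈ 0.0526
After pressure gauge='out-of-range': P(faulty) = 0.85·0.0526 / (0.85·0.0526 + 0.25·0.9474) ≈ 0.1589
After pressure gauge='out-of-range': P(faulty) = 0.85·0.1589 / (0.85·0.1589 + 0.25·0.8411) ≈ 0.3911
After vibration sensor='normal': P(faulty) = 0.2·0.3911 / (0.2·0.3911 + 0.9·0.6089) ≈ 0.1249
After pressure gauge='out-of-range': P(faulty) = 0.85·0.1249 / (0.85·0.1249 + 0.25·0.8751) ≈ 0.3267
After pressure gauge='out-of-range': P(faulty) = 0.85·0.3267 / (0.85·0.3267 + 0.25·0.6733) ≈ 0.6226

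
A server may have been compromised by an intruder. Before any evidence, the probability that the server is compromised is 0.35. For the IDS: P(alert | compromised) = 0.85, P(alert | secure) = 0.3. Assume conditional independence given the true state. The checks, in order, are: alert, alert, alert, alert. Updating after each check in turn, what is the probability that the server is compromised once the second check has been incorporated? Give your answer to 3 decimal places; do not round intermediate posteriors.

After 'alert': P(compromised) = 0.85·0.3500 / (0.85·0.3500 + 0.3·0.6500) ≈ 0.6041
After 'alert': P(compromised) = 0.85·0.6041 / (0.85·0.6041 + 0.3·0.3959) ≈ 0.8121

0.812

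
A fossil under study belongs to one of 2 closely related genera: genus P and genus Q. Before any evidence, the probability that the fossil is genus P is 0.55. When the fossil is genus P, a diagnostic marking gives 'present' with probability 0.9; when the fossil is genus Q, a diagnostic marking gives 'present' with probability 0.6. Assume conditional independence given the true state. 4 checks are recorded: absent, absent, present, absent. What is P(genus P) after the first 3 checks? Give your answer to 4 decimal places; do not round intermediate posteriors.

After 'absent': P(genus P) = 0.1·0.5500 / (0.1·0.5500 + 0.4·0.4500) ≈ 0.2340
After 'absent': P(genus P) = 0.1·0.2340 / (0.1·0.2340 + 0.4·0.7660) ≈ 0.0710
After 'present': P(genus P) = 0.9·0.0710 / (0.9·0.0710 + 0.6·0.9290) ≈ 0.1028

0.1028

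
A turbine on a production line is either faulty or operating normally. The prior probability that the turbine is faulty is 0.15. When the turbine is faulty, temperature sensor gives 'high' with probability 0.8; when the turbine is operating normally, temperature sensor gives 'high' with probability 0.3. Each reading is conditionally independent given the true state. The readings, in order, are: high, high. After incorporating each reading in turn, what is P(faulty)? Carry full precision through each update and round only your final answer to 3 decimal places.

After 'high': P(faulty) = 0.8·0.1500 / (0.8·0.1500 + 0.3·0.8500) ≈ 0.3200
After 'high': P(faulty) = 0.8·0.3200 / (0.8·0.3200 + 0.3·0.6800) ≈ 0.5565

0.557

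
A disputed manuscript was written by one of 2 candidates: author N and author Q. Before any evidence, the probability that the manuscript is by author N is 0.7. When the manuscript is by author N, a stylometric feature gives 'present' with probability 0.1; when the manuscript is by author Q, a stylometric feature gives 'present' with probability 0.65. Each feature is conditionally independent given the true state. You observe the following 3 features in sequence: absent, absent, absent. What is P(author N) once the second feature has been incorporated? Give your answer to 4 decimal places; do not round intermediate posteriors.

0.9391

After 'absent': P(author N) = 0.9·0.7000 / (0.9·0.7000 + 0.35·0.3000) ≈ 0.8571
After 'absent': P(author N) = 0.9·0.8571 / (0.9·0.8571 + 0.35·0.1429) ≈ 0.9391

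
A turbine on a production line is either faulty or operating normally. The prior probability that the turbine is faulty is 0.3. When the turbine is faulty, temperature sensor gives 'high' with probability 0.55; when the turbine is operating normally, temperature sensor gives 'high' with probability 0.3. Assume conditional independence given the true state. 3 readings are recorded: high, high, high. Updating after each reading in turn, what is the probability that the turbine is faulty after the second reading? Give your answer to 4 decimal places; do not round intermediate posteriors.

0.5902

After 'high': P(faulty) = 0.55·0.3000 / (0.55·0.3000 + 0.3·0.7000) ≈ 0.4400
After 'high': P(faulty) = 0.55·0.4400 / (0.55·0.4400 + 0.3·0.5600) ≈ 0.5902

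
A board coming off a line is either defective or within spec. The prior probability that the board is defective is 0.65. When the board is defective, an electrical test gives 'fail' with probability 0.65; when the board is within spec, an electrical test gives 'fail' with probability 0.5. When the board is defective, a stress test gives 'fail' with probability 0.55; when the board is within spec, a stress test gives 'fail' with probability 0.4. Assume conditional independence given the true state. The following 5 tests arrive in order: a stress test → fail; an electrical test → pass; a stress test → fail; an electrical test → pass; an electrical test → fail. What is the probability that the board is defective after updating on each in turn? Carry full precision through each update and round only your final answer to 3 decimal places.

Apply Bayes' rule sequentially, carrying P(defective) forward.
After a stress test='fail': P(defective) = 0.55·0.6500 / (0.55·0.6500 + 0.4·0.3500) ≈ 0.7186
After an electrical test='pass': P(defective) = 0.35·0.7186 / (0.35·0.7186 + 0.5·0.2814) ≈ 0.6413
After a stress test='fail': P(defective) = 0.55·0.6413 / (0.55·0.6413 + 0.4·0.3587) ≈ 0.7108
After an electrical test='pass': P(defective) = 0.35·0.7108 / (0.35·0.7108 + 0.5·0.2892) ≈ 0.6324
After an electrical test='fail': P(defective) = 0.65·0.6324 / (0.65·0.6324 + 0.5·0.3676) ≈ 0.6910

0.691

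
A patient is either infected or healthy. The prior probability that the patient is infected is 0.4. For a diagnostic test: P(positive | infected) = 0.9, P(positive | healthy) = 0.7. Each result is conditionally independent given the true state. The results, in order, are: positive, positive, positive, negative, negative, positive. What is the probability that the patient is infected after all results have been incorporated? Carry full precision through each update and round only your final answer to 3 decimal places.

Each posterior becomes the prior for the next update.
After 'positive': P(infected) = 0.9·0.4000 / (0.9·0.4000 + 0.7·0.6000) ≈ 0.4615
After 'positive': P(infected) = 0.9·0.4615 / (0.9·0.4615 + 0.7·0.5385) ≈ 0.5243
After 'positive': P(infected) = 0.9·0.5243 / (0.9·0.5243 + 0.7·0.4757) ≈ 0.5862
After 'negative': P(infected) = 0.1·0.5862 / (0.1·0.5862 + 0.3·0.4138) ≈ 0.3208
After 'negative': P(infected) = 0.1·0.3208 / (0.1·0.3208 + 0.3·0.6792) ≈ 0.1360
After 'positive': P(infected) = 0.9·0.1360 / (0.9·0.1360 + 0.7·0.8640) ≈ 0.1683

0.168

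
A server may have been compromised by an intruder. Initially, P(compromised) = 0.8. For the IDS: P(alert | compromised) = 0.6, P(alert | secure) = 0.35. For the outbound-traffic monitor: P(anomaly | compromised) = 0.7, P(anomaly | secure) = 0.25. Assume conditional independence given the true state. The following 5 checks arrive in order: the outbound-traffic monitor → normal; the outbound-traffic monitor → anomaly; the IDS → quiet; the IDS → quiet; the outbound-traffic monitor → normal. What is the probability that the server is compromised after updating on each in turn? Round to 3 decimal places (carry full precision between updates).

0.404

After the outbound-traffic monitor='normal': P(compromised) = 0.3·0.8000 / (0.3·0.8000 + 0.75·0.2000) ≈ 0.6154
After the outbound-traffic monitor='anomaly': P(compromised) = 0.7·0.6154 / (0.7·0.6154 + 0.25·0.3846) ≈ 0.8175
After the IDS='quiet': P(compromised) = 0.4·0.8175 / (0.4·0.8175 + 0.65·0.1825) ≈ 0.7338
After the IDS='quiet': P(compromised) = 0.4·0.7338 / (0.4·0.7338 + 0.65·0.2662) ≈ 0.6292
After the outbound-traffic monitor='normal': P(compromised) = 0.3·0.6292 / (0.3·0.6292 + 0.75·0.3708) ≈ 0.4043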